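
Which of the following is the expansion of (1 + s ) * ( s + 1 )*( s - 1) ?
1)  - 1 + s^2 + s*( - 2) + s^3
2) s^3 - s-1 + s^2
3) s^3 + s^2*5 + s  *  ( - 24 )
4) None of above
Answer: 2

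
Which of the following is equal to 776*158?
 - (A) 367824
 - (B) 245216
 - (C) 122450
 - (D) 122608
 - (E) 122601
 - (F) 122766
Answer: D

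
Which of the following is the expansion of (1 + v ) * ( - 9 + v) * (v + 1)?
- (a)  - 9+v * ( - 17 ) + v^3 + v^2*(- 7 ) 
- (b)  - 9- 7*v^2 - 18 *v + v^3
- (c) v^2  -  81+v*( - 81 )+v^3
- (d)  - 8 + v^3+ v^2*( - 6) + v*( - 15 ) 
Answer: a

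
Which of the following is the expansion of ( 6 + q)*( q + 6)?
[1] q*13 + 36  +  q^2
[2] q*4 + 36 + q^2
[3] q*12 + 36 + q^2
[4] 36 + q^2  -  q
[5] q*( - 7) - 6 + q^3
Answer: 3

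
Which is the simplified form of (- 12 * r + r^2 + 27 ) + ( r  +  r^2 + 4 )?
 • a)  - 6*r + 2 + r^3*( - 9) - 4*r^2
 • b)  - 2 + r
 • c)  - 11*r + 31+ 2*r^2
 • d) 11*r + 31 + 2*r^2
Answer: c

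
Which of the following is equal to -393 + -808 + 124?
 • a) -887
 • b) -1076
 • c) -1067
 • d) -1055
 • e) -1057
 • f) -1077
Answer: f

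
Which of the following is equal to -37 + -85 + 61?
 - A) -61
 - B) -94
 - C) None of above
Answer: A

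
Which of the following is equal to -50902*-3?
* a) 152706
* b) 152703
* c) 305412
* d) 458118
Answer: a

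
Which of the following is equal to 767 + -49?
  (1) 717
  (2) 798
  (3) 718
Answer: 3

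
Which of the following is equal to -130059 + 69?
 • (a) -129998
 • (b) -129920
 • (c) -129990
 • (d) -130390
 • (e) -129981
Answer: c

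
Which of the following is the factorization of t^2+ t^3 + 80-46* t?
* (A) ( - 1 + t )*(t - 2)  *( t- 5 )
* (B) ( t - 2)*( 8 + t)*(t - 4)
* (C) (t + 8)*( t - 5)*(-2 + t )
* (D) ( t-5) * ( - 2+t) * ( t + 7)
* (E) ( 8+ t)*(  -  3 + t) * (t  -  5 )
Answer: C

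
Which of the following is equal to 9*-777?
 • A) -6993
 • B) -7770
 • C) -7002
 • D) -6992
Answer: A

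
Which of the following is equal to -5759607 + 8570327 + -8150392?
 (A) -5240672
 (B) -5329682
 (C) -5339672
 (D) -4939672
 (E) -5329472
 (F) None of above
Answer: C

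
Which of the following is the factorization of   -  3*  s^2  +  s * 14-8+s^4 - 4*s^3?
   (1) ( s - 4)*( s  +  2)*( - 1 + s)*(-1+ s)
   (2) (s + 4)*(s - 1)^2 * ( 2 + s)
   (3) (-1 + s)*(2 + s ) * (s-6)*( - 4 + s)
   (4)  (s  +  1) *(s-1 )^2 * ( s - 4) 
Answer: 1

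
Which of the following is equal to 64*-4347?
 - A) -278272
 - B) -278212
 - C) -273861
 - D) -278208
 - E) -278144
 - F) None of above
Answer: D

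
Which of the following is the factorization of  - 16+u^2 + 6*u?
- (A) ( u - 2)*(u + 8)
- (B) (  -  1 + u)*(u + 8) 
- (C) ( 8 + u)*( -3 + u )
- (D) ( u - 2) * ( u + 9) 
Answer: A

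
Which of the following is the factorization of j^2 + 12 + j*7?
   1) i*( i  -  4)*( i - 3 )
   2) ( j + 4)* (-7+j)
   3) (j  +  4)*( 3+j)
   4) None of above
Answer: 3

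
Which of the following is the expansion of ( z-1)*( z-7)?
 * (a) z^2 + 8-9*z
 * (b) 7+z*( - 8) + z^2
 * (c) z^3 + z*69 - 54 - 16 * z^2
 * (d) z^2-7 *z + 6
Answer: b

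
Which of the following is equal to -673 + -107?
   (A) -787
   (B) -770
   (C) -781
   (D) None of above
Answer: D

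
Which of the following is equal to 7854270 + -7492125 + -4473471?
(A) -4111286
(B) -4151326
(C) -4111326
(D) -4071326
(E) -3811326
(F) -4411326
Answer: C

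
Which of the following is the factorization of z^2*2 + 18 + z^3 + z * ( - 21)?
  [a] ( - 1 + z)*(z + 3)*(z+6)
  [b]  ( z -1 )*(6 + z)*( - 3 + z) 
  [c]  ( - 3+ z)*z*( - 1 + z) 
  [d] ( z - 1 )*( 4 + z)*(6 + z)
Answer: b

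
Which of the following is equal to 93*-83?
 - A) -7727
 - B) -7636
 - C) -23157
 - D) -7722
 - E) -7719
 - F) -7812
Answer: E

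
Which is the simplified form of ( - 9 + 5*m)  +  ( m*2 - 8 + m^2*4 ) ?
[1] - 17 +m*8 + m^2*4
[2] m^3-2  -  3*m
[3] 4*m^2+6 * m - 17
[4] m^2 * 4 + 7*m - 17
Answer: 4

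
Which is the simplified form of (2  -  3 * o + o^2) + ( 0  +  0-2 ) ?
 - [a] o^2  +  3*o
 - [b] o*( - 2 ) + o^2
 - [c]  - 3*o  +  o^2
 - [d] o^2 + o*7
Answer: c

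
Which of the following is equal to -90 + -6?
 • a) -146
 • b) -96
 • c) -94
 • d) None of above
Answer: b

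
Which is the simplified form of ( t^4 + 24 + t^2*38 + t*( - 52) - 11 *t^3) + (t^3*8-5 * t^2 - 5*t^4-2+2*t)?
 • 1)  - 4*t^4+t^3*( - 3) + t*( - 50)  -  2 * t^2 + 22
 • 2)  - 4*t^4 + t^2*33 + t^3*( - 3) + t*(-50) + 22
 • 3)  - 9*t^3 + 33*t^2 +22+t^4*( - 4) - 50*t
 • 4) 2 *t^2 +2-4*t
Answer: 2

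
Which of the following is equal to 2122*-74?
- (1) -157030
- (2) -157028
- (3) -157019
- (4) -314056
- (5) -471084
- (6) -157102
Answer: 2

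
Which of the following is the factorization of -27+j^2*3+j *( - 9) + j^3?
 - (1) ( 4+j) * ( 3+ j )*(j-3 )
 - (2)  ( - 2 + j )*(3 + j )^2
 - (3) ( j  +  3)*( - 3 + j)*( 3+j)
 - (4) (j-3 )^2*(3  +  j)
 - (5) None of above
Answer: 3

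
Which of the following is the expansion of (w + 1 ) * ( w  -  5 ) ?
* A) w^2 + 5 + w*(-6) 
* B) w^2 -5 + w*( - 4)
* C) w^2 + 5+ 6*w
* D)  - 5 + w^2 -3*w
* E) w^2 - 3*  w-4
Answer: B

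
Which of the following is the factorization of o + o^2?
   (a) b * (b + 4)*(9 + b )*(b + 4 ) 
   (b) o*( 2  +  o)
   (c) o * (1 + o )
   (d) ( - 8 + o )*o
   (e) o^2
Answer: c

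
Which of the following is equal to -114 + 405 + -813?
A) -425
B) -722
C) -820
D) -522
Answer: D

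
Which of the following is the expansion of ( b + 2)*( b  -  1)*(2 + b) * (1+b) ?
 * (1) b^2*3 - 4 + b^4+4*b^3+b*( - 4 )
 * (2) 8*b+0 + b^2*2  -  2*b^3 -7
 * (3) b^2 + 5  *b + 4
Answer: 1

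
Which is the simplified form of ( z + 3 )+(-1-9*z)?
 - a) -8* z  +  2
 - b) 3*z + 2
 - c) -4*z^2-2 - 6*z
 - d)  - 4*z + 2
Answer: a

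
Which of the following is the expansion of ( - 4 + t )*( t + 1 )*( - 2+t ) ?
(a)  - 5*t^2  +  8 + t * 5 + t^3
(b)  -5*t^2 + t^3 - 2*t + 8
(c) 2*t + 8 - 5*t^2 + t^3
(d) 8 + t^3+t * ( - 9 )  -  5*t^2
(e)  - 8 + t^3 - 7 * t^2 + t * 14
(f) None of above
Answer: c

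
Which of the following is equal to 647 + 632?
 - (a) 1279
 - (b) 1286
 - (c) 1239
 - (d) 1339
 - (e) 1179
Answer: a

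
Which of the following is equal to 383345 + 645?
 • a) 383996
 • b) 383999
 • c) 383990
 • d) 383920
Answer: c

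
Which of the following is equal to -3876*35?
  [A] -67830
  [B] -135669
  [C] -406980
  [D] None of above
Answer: D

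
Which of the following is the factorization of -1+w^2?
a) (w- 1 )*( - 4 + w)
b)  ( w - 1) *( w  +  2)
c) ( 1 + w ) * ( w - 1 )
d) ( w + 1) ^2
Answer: c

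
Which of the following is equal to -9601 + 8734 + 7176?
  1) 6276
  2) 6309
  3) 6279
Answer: 2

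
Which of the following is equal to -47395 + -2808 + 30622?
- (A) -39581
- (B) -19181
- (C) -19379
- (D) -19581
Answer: D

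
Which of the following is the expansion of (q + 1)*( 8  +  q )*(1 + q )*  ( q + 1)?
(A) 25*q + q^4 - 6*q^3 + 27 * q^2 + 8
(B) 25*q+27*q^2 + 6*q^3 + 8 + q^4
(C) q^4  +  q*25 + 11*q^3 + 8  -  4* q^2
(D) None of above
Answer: D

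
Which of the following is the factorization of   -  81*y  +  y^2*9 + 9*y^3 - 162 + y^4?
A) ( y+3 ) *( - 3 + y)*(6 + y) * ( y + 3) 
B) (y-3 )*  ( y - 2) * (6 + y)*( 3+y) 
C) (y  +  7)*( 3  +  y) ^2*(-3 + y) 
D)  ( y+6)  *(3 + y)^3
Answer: A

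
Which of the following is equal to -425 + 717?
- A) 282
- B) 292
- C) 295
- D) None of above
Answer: B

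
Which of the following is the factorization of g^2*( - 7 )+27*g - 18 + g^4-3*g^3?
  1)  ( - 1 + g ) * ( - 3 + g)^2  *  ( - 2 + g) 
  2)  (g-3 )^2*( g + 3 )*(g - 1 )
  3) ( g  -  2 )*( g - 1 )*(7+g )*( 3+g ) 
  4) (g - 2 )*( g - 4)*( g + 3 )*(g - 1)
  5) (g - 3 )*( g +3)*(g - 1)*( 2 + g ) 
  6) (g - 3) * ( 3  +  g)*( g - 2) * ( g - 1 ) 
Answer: 6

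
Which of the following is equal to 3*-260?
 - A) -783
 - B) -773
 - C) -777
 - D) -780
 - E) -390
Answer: D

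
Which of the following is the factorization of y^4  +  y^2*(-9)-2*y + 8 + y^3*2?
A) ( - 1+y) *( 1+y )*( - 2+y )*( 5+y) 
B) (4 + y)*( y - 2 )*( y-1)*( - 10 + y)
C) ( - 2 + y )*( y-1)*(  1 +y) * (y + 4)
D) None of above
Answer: C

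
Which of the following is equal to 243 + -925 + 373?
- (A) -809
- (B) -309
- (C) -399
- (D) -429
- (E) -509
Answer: B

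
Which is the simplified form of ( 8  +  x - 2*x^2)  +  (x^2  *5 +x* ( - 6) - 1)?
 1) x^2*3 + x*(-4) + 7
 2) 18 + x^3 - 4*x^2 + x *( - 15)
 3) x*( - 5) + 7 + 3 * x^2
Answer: 3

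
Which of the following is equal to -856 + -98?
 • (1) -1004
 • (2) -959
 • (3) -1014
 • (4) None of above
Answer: 4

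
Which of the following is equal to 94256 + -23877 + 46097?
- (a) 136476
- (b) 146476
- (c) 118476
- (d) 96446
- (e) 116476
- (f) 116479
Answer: e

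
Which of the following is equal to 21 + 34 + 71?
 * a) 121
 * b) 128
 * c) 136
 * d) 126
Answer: d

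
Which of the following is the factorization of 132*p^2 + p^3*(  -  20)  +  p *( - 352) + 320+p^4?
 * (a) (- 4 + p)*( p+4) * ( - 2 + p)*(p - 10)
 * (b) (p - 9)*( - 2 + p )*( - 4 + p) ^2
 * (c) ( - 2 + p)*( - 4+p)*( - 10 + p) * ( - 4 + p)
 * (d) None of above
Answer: c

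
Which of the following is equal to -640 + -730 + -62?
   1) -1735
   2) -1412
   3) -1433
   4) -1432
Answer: 4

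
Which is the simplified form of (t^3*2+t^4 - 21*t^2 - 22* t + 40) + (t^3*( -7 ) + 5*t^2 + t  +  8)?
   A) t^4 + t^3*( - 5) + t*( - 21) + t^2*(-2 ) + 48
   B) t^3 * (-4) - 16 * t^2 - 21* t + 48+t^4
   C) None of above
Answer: C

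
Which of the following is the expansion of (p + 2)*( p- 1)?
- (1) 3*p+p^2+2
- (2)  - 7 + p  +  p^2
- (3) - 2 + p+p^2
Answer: 3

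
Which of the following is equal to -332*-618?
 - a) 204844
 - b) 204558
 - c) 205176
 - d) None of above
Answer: c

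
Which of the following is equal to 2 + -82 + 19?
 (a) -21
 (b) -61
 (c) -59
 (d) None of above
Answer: b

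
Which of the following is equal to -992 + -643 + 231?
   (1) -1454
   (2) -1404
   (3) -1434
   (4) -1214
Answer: 2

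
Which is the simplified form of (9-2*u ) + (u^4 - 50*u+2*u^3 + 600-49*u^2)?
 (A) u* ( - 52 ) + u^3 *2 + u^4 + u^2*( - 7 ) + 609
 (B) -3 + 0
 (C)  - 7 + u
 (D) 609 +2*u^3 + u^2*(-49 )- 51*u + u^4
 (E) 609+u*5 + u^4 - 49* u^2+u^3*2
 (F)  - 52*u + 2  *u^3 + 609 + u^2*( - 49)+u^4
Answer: F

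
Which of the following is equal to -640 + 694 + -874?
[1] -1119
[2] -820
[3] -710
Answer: 2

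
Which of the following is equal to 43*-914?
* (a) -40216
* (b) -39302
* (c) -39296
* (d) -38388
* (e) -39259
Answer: b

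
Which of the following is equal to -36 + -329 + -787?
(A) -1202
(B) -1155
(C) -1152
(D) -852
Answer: C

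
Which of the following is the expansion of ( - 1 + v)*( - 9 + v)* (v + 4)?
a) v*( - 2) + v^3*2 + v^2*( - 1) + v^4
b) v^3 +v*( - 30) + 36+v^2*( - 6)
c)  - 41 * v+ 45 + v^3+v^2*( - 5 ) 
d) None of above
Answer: d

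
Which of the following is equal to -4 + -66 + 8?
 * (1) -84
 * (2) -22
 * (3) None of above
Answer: 3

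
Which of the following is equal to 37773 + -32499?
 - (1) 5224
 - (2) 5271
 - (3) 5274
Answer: 3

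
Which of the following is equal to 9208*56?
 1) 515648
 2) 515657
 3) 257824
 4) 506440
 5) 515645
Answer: 1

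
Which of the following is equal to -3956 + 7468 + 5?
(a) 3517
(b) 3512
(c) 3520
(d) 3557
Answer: a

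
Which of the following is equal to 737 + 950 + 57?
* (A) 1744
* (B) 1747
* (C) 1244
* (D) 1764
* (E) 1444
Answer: A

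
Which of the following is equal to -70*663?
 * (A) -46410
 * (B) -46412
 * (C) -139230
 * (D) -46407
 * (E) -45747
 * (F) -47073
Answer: A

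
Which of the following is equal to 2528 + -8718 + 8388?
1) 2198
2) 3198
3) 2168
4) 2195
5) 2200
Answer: 1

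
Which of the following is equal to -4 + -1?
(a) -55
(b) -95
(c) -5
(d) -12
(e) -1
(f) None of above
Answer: c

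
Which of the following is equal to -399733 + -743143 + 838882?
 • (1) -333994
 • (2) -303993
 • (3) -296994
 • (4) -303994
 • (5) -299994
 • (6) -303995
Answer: 4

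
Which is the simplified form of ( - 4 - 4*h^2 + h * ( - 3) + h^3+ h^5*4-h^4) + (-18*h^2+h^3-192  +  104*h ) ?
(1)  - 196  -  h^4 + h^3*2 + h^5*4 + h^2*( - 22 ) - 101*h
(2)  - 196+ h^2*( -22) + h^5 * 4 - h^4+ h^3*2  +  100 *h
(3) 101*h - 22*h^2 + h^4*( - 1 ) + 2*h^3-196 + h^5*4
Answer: 3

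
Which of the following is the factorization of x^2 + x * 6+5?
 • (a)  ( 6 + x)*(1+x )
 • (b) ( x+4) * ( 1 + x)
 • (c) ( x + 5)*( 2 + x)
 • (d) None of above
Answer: d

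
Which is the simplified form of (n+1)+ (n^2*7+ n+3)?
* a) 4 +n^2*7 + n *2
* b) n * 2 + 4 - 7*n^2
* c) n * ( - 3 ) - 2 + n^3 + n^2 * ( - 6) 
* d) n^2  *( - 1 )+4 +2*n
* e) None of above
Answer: a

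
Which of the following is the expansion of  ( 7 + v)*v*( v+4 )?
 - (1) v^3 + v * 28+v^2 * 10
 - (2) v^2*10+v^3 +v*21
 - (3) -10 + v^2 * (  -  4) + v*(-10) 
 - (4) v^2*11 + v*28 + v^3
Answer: 4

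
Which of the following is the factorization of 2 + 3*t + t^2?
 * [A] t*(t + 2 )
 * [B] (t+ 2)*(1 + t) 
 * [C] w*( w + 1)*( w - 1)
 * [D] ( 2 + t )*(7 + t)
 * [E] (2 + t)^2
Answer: B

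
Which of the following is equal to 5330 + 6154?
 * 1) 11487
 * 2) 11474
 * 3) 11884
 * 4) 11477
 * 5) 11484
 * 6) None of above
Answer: 5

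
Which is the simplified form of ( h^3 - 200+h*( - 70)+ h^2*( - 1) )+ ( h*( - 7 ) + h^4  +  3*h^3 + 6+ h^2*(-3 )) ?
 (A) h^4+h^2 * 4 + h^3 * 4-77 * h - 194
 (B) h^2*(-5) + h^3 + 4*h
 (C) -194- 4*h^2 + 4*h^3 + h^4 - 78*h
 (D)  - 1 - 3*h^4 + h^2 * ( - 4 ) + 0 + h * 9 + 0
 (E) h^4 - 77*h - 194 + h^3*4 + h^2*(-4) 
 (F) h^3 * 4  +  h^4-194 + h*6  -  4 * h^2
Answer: E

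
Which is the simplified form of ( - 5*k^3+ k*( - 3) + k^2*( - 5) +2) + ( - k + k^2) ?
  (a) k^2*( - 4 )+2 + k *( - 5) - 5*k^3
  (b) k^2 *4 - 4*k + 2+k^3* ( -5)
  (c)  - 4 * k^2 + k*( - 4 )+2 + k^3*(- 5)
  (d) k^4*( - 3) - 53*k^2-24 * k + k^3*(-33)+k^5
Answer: c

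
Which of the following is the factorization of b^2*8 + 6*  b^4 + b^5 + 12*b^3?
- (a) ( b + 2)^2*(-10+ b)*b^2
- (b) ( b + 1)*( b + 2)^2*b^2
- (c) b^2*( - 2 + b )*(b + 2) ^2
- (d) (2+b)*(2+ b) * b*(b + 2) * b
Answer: d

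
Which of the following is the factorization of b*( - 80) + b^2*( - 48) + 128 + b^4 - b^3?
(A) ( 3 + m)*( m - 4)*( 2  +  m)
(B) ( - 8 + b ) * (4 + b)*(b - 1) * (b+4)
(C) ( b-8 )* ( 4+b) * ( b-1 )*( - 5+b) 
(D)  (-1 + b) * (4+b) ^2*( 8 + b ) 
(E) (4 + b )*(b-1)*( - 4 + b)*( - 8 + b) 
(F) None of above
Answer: B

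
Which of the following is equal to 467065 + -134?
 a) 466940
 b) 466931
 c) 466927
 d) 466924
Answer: b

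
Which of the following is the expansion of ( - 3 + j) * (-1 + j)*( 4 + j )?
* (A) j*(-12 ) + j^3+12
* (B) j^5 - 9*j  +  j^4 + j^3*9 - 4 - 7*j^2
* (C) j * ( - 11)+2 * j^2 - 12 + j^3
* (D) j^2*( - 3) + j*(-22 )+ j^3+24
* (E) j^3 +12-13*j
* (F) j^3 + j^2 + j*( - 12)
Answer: E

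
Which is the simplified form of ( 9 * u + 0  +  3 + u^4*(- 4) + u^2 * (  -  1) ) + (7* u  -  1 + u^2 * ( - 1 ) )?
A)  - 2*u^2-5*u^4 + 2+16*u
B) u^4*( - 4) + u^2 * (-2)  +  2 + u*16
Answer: B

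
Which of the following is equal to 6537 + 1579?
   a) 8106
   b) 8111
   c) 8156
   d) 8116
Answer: d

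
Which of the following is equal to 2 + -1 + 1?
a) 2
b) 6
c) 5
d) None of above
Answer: a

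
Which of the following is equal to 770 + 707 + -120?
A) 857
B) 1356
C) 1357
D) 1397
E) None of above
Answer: C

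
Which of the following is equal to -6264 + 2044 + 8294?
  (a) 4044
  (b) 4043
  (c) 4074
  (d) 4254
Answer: c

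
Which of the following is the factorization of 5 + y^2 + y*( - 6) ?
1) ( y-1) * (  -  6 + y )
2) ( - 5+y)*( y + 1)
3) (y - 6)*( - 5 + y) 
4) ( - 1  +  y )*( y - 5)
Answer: 4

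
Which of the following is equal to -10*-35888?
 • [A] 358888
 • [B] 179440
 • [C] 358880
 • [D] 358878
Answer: C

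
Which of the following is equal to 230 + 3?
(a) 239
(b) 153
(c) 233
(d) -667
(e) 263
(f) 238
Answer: c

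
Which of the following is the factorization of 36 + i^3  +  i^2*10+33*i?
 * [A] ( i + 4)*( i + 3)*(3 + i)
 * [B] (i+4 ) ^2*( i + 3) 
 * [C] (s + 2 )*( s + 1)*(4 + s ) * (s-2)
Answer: A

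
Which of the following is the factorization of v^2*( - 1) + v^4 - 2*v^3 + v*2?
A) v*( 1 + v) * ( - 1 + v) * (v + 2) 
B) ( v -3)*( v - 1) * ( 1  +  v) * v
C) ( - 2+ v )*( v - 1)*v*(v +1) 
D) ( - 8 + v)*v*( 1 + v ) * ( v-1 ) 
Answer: C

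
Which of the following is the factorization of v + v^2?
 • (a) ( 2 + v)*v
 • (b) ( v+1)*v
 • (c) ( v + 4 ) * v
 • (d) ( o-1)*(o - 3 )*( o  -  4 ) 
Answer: b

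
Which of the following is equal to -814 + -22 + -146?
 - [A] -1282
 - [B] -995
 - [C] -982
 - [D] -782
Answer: C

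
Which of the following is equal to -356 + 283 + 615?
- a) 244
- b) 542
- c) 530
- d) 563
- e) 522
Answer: b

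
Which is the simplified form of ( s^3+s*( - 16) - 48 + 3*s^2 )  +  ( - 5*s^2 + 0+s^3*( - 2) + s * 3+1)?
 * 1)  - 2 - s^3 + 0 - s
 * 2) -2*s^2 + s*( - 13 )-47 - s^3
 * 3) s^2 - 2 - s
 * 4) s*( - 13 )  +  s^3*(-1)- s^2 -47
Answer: 2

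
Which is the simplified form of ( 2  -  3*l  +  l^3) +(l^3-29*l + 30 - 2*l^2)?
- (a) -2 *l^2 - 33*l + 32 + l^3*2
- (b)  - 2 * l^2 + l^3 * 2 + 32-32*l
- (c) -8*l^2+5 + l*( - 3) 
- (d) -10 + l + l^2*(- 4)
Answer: b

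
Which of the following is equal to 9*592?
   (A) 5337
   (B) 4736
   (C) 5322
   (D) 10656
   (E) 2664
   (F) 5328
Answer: F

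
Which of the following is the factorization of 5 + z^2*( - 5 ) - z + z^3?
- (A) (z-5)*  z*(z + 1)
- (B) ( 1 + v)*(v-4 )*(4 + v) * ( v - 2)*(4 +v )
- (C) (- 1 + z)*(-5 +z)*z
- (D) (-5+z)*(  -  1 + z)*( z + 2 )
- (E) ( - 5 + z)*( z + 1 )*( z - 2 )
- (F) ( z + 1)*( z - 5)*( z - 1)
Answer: F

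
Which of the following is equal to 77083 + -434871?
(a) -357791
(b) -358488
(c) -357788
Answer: c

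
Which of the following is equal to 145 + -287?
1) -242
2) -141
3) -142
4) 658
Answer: 3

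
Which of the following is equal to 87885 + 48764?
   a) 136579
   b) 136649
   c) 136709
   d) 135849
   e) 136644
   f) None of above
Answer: b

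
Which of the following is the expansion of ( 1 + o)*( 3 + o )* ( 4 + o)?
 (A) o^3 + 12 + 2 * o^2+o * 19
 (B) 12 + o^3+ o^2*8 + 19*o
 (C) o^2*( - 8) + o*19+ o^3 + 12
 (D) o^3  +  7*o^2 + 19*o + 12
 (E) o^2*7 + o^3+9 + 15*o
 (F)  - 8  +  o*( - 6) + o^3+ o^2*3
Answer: B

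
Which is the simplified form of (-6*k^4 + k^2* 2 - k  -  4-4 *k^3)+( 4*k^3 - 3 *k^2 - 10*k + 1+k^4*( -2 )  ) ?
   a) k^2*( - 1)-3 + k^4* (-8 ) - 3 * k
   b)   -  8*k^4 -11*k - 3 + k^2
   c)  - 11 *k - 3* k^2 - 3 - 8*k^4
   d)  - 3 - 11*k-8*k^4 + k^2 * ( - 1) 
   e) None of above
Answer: d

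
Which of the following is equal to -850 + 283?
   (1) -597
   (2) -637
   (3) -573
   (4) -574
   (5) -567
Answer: 5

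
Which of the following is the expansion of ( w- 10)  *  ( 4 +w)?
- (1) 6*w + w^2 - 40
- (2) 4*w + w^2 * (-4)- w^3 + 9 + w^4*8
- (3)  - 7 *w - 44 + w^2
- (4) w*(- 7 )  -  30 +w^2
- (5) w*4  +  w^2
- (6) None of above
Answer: 6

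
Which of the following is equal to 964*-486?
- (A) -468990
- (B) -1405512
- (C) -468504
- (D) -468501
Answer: C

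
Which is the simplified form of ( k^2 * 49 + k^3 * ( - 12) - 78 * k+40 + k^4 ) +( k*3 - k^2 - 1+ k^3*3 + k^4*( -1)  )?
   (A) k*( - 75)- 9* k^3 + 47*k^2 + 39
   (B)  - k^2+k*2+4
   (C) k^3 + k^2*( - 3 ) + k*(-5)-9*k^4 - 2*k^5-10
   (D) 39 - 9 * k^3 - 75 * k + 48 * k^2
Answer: D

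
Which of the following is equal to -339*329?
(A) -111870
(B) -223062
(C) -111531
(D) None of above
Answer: C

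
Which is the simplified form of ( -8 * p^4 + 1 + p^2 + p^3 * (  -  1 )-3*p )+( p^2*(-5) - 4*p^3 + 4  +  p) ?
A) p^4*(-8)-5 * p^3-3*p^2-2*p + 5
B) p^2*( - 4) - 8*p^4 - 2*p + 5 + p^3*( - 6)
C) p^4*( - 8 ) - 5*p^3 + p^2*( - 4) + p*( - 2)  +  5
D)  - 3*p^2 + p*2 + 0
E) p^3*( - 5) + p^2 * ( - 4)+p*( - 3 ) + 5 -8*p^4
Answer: C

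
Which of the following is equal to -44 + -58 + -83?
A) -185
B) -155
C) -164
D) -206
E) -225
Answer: A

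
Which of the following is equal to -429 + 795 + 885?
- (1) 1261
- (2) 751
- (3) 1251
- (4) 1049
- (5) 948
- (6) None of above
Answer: 3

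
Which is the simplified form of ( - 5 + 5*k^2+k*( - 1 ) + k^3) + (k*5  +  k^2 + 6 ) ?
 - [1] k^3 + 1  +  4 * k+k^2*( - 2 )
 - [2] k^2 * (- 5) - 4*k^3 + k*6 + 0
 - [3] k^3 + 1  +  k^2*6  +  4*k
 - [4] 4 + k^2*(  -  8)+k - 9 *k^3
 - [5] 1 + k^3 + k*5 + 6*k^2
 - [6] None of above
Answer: 3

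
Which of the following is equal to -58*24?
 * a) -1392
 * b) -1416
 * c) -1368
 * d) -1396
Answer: a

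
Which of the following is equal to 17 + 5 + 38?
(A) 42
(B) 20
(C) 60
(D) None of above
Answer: C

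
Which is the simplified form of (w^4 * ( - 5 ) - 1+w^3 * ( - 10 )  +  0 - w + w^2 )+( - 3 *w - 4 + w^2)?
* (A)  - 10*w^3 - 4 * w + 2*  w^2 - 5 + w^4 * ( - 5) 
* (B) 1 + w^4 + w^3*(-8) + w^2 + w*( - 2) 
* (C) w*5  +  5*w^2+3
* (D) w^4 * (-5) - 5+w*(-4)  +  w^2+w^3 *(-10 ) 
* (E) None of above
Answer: A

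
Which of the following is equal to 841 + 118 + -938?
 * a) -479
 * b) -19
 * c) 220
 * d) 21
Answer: d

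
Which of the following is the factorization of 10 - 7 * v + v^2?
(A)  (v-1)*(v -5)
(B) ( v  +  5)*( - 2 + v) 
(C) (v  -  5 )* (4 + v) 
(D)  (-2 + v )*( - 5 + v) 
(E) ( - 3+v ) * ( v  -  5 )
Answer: D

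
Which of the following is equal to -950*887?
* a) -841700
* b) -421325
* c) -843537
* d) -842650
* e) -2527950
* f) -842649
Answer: d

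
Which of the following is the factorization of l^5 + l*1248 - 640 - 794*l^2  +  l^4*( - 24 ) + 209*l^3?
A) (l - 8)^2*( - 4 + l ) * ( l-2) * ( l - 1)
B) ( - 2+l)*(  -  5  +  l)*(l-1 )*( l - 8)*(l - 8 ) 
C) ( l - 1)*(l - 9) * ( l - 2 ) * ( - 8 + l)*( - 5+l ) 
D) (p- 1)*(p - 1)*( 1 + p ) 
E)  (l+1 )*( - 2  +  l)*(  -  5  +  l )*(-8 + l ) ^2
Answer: B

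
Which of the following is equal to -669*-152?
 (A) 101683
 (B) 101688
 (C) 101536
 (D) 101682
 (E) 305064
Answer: B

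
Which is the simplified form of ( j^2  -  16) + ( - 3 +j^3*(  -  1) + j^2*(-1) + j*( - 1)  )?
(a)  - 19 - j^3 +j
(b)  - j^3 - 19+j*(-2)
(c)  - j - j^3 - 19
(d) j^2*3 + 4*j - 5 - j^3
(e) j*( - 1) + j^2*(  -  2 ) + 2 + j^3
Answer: c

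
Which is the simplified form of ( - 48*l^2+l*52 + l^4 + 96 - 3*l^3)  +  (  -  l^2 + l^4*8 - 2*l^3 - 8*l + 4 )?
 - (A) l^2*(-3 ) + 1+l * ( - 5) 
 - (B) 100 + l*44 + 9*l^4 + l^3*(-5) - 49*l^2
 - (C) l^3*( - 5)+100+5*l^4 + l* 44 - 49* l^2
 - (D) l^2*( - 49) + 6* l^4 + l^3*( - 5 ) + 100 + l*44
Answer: B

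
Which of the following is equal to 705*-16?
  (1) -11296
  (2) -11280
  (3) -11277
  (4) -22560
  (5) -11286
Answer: 2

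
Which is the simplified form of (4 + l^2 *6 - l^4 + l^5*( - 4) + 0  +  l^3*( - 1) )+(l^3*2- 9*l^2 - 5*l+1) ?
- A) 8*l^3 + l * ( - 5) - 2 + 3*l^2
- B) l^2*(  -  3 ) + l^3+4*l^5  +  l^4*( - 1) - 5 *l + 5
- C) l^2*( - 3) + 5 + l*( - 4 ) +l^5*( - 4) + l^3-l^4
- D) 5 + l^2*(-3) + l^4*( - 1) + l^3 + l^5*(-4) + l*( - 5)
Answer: D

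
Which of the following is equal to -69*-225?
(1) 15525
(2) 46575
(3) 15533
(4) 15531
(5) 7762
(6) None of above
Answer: 1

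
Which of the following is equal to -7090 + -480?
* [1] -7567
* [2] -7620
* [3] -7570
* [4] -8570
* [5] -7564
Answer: 3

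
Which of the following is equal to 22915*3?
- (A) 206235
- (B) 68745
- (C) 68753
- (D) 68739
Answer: B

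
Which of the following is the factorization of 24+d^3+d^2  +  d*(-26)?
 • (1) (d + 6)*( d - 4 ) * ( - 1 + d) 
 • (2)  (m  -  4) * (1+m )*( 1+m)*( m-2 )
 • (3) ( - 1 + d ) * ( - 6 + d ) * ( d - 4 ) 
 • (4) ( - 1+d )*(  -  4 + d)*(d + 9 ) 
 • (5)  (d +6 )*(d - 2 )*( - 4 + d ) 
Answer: 1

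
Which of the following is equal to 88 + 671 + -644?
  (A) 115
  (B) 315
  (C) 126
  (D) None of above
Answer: A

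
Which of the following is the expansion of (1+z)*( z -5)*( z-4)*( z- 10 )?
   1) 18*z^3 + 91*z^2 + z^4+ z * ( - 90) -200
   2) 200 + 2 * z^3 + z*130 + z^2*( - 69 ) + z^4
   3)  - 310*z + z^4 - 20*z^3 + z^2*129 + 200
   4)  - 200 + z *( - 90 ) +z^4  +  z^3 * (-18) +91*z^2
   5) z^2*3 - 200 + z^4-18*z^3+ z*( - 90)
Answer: 4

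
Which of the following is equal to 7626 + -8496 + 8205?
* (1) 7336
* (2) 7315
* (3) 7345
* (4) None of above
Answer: 4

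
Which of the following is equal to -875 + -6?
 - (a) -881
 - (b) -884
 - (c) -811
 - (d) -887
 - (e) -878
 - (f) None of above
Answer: a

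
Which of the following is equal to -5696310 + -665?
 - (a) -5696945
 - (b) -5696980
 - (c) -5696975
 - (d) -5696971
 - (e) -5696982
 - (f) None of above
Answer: c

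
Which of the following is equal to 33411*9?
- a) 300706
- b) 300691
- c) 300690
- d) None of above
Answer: d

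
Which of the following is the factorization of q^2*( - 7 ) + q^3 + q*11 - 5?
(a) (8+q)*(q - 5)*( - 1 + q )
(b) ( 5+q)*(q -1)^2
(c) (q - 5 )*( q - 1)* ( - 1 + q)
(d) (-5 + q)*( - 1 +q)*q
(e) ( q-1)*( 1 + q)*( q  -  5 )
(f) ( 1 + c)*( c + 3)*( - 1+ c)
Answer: c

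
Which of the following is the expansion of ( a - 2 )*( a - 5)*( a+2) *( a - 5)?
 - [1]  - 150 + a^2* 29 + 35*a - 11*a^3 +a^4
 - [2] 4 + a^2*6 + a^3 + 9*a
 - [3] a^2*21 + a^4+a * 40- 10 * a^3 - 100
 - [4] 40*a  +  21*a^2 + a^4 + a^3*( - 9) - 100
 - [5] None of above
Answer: 3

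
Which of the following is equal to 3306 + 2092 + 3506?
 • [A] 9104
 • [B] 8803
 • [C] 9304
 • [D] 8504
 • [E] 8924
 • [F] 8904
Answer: F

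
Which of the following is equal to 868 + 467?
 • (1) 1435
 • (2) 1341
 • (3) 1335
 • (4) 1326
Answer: 3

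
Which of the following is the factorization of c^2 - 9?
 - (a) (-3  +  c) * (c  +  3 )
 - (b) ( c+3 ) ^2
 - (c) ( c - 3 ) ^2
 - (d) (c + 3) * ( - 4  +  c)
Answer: a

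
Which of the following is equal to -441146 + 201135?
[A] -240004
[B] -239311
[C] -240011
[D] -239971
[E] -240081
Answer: C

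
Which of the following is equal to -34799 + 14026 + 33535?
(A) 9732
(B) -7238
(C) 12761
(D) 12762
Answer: D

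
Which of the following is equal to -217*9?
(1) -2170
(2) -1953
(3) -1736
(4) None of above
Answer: 2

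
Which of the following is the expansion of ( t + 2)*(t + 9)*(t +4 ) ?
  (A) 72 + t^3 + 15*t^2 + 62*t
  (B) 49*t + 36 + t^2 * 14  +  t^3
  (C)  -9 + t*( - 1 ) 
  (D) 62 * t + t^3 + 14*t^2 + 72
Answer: A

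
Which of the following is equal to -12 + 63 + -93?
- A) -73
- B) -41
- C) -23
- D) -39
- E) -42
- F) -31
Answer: E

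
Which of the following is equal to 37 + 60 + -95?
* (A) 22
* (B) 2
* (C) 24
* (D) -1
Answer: B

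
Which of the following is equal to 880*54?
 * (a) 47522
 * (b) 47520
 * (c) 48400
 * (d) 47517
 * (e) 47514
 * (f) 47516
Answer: b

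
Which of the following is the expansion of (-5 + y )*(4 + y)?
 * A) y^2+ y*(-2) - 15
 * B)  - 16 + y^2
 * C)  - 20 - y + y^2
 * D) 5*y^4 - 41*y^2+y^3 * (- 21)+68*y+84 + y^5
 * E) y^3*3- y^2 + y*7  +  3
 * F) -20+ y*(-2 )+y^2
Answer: C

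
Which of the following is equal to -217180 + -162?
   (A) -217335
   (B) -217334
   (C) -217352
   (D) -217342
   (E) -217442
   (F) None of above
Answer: D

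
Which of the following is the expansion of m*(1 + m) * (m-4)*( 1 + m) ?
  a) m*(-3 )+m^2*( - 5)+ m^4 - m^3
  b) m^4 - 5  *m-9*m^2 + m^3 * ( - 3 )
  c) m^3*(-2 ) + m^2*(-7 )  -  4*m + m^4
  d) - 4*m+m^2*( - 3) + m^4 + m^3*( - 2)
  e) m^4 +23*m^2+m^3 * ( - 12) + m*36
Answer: c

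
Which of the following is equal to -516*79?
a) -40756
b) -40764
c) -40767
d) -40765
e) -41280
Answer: b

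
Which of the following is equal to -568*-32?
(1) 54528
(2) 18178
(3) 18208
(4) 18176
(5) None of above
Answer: 4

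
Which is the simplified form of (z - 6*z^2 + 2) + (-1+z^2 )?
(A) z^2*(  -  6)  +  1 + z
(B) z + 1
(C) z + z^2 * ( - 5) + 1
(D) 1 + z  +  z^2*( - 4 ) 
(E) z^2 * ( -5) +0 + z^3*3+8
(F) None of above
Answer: C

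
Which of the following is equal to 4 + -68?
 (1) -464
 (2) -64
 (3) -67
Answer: 2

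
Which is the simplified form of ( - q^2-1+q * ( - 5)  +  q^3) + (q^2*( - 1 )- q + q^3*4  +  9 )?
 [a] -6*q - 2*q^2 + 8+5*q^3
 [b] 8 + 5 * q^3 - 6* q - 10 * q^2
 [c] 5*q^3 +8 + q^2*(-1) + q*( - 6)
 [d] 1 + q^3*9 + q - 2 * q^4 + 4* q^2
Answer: a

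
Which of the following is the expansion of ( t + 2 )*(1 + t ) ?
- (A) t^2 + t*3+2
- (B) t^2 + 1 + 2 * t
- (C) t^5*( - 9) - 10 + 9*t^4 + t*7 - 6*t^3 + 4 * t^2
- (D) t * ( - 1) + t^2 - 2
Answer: A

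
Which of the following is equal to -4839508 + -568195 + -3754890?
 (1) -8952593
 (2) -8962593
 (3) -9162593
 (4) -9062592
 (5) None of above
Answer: 3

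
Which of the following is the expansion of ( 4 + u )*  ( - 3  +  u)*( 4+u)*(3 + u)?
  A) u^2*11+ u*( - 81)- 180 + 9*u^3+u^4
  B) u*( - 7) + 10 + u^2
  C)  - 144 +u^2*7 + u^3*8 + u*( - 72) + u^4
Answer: C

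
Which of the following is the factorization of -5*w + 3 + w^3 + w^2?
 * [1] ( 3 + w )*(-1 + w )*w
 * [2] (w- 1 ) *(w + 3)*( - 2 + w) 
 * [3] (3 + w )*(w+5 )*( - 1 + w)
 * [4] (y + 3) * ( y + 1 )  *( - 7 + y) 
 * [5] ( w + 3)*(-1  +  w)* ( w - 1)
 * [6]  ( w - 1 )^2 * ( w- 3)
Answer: 5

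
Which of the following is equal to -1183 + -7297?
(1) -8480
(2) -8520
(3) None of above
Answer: 1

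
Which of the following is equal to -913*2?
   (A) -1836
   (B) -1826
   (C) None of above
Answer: B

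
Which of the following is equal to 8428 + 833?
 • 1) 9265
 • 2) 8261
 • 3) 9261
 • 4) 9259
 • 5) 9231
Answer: 3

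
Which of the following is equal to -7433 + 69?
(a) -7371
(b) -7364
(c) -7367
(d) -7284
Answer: b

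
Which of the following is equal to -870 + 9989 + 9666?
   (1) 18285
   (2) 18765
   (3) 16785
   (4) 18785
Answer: 4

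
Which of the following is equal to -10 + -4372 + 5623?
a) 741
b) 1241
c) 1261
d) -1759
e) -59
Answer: b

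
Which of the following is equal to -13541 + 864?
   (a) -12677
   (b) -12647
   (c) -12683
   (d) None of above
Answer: a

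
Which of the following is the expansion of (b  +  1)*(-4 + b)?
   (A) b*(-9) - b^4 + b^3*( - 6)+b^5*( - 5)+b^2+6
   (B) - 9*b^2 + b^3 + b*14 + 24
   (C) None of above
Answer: C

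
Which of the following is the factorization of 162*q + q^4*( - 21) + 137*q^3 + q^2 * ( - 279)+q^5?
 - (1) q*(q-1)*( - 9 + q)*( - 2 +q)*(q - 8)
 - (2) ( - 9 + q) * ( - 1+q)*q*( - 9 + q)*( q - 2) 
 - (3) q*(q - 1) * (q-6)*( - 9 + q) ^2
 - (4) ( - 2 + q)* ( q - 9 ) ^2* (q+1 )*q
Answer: 2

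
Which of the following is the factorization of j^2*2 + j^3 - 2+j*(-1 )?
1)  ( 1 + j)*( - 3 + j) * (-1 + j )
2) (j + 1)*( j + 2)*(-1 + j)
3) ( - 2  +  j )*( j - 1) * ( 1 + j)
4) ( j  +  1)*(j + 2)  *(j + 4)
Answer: 2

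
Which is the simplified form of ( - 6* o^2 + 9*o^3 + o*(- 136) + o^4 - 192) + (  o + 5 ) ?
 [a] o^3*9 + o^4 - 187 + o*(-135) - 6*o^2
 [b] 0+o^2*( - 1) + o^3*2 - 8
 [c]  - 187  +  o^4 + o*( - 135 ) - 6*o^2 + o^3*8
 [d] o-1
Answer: a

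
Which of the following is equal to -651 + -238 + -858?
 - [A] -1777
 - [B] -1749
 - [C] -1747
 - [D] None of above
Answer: C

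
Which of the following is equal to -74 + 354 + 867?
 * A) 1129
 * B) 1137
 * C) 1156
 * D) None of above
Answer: D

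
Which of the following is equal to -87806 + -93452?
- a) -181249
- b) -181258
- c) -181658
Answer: b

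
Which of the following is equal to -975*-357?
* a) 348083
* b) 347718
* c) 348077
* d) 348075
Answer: d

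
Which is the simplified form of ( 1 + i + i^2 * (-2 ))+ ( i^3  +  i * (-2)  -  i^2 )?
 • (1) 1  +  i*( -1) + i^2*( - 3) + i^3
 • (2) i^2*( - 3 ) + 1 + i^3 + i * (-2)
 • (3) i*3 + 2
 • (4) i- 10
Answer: 1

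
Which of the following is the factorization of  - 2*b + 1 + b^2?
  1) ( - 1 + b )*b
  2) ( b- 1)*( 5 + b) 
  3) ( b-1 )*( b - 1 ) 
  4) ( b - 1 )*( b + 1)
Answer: 3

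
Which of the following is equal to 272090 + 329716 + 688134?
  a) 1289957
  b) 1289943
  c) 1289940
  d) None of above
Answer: c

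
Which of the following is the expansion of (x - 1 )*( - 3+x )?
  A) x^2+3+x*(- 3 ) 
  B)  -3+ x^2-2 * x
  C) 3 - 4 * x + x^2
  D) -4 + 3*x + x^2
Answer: C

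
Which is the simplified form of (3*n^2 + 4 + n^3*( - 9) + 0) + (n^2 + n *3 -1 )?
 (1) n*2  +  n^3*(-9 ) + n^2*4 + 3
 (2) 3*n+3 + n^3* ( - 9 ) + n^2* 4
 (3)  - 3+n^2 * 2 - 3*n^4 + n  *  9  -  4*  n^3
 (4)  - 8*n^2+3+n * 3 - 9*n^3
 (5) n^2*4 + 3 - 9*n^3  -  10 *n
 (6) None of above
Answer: 2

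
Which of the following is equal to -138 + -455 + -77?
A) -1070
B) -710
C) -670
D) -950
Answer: C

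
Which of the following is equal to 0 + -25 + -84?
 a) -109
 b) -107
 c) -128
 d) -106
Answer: a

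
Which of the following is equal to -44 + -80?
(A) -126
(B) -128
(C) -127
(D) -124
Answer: D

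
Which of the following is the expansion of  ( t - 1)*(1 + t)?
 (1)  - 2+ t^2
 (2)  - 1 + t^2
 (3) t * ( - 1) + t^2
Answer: 2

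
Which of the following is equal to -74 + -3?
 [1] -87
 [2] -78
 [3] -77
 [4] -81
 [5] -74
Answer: 3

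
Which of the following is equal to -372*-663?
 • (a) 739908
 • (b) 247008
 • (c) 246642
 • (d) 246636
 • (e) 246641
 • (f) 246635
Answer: d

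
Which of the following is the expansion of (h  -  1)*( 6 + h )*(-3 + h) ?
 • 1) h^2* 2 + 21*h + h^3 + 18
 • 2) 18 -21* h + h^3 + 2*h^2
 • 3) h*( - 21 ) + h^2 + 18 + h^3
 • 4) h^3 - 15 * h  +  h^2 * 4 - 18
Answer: 2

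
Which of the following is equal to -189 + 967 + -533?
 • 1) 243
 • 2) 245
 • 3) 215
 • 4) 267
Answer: 2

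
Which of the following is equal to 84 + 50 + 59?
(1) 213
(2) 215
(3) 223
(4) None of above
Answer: 4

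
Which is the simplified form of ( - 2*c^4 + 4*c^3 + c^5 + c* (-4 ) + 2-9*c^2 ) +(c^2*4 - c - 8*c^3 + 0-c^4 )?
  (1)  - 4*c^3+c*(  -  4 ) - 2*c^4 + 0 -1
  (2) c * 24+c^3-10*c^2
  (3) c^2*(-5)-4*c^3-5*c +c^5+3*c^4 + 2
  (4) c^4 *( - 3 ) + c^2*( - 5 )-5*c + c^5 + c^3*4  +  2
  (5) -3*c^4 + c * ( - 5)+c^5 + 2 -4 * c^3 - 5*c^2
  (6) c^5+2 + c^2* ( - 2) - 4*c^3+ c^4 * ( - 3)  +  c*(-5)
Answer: 5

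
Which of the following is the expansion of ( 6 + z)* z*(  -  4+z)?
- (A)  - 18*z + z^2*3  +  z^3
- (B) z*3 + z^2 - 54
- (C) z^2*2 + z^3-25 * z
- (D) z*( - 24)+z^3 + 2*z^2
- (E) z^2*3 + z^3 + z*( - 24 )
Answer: D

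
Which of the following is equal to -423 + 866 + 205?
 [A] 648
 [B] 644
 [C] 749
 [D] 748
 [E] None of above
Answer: A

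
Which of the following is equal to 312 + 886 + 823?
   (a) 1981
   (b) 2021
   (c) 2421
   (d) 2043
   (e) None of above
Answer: b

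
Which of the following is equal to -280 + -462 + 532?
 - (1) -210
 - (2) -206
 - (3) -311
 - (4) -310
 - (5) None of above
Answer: 1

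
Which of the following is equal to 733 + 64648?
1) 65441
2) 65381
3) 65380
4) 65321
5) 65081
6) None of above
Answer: 2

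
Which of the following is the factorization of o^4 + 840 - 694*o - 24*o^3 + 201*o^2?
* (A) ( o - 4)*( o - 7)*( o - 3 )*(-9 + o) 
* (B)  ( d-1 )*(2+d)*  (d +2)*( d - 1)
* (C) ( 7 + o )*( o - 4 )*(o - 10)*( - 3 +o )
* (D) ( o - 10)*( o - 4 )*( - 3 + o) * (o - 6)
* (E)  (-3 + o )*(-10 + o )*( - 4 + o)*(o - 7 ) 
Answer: E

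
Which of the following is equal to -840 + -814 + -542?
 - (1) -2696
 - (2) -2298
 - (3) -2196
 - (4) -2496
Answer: 3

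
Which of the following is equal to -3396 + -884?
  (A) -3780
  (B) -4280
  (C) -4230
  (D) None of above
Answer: B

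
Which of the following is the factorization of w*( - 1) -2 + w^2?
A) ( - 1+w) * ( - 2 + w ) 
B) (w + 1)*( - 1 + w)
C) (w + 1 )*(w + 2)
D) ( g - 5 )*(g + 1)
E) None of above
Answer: E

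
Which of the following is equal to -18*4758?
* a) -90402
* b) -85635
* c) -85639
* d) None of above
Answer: d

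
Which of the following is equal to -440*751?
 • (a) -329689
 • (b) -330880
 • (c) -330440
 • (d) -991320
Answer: c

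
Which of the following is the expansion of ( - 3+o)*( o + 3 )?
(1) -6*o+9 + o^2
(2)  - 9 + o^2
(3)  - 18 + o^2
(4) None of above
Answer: 2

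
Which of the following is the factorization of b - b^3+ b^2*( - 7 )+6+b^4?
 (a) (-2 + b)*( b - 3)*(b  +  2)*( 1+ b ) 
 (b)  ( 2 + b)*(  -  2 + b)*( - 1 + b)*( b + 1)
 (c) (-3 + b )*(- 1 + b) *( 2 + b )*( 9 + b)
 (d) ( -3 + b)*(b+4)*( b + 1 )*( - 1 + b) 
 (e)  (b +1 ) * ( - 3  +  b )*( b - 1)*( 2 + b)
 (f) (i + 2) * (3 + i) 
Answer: e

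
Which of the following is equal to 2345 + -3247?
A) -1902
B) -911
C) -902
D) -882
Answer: C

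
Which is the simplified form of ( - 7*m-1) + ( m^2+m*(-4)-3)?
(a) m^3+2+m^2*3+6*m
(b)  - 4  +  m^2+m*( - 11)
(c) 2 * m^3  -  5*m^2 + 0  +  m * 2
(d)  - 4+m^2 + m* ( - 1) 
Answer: b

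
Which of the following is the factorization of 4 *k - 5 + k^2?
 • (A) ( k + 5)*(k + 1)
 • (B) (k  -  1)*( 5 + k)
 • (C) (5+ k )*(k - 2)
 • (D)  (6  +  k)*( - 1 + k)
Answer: B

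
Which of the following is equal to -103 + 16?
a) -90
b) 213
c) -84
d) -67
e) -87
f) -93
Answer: e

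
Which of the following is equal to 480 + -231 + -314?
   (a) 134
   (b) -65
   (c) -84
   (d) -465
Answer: b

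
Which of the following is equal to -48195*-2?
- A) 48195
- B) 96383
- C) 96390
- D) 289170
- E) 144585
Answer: C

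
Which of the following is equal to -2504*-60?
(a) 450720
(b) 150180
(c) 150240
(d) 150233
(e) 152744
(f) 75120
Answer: c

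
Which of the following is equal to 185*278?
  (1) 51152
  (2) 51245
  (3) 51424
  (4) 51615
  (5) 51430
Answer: 5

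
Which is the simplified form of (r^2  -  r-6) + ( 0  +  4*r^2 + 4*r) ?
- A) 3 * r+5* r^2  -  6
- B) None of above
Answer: A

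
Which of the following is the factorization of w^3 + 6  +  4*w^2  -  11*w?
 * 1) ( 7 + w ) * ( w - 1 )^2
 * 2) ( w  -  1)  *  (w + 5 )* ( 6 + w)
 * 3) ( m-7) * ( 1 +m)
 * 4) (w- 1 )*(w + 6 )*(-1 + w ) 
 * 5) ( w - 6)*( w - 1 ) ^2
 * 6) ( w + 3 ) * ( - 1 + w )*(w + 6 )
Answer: 4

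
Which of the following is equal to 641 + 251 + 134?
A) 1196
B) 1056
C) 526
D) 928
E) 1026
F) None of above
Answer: E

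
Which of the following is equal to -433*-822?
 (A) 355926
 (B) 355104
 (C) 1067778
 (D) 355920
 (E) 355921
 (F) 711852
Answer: A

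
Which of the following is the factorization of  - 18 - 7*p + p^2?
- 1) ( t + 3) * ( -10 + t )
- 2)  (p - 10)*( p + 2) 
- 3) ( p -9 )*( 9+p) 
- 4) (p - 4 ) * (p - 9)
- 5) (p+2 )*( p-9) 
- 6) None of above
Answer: 5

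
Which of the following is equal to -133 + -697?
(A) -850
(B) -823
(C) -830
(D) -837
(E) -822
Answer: C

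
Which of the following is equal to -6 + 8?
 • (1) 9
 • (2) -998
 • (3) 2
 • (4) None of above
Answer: 3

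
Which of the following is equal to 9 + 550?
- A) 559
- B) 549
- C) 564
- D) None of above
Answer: A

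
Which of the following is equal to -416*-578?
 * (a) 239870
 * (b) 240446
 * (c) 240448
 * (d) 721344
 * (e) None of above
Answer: c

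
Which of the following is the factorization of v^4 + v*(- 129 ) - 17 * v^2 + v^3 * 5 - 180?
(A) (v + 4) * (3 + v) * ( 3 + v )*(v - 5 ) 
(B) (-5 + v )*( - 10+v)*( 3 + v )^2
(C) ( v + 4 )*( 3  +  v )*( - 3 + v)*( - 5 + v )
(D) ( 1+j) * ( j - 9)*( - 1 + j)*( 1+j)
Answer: A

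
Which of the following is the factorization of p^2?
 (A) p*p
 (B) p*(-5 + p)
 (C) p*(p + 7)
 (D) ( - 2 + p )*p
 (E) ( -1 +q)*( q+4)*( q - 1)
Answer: A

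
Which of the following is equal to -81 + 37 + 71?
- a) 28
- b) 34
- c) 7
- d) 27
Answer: d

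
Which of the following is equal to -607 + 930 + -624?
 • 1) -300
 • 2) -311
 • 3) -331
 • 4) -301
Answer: 4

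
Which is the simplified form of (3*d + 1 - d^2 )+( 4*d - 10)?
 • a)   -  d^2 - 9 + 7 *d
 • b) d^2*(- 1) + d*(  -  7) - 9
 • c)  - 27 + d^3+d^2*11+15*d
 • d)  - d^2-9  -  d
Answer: a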